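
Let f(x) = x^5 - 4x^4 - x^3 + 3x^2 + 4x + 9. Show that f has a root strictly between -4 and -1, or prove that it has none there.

Such a root exists.

f(-4) = -1943 and f(-1) = 4, which have opposite signs.
As a polynomial, f is continuous on every closed interval.
By the Intermediate Value Theorem, f takes the value 0 somewhere in the open interval.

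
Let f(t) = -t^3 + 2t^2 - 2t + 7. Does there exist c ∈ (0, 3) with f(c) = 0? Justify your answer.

f(0) = 7 and f(3) = -8, which have opposite signs.
As a polynomial, f is continuous on every closed interval.
The Intermediate Value Theorem then guarantees some c ∈ (0, 3) with f(c) = 0.

Yes, f has a root in the interval.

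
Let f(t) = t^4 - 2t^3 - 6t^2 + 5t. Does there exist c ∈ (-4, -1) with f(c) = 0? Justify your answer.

Yes, such a c exists.

f(-4) = 268 and f(-1) = -8, which have opposite signs.
As a polynomial, f is continuous on every closed interval.
By the Intermediate Value Theorem f must vanish at some point of (-4, -1).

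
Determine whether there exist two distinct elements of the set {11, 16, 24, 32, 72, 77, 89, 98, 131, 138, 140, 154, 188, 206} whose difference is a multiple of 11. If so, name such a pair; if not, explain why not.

Both 11 and 77 leave remainder 0 on division by 11; their difference 66 = 6·11 is a multiple of 11.

Yes: 11 and 77.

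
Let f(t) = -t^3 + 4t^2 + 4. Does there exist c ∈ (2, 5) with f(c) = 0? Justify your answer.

f(2) = 12 and f(5) = -21, which have opposite signs.
f is continuous everywhere (it is a polynomial), in particular on [2, 5].
So by the Intermediate Value Theorem there is a c strictly between 2 and 5 with f(c) = 0.

Yes, f has a root in the interval.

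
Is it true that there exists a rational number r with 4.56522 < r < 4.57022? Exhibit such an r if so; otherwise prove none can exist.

Scale by 30: the interval becomes (136.95660, 137.10660), which contains the integer 137.
Hence 137/30 is a rational number with 4.56522 < 137/30 < 4.57022.

r = 137/30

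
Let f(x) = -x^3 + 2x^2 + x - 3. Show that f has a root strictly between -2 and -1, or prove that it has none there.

f(-2) = 11 and f(-1) = -1, which have opposite signs.
f is continuous everywhere (it is a polynomial), in particular on [-2, -1].
By the Intermediate Value Theorem f must vanish at some point of (-2, -1).

Such a root exists.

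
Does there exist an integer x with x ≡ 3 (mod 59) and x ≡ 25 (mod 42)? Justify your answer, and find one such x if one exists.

Since 59 and 42 share no common factor, CRT says the pair of congruences has a solution (unique mod 2478).
Write x = 3 + 59t and require 3 + 59t ≡ 25 (mod 42), i.e. 59t ≡ 22 (mod 42).
59 ≡ 17 (mod 42), so this reads 17t ≡ 22 (mod 42). Note 17·5 = 85 ≡ 1 (mod 42) (as 85 − 1 = 2·42), so 17⁻¹ ≡ 5.
Multiplying by 5: t ≡ 5·22 = 110 ≡ 26 (mod 42).
Taking t = 26 gives x = 3 + 59·26 = 1537.
Verify: 1537 = 26·59 + 3 and 1537 = 36·42 + 25. ✓

x = 1537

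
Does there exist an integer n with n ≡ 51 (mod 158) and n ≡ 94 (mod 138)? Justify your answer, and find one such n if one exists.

Reduce both congruences modulo 2, which divides 158 and 138: they say n ≡ 51 (mod 2) and n ≡ 94 (mod 2).
However 51 ≡ 1 and 94 ≡ 0 (mod 2), and 1 ≠ 0.
Hence the system has no solution.

No such integer exists.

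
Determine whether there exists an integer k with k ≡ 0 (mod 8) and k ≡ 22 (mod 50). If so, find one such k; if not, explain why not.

k = 72

Here gcd(8, 50) = 2, and both 0 and 22 leave remainder 0 mod 2, so the system is consistent.
Put k = 0 + 8t, so we need 8t ≡ 22 (mod 50), equivalently (divide by 2) 4t ≡ 11 (mod 25).
Invert 4 mod 25 by the Euclidean algorithm: 25 = 6·4 + 1, 4 = 4·1 + 0; back-substituting, 1 = 25 − 6·4. Hence 4·(-6) ≡ 1, so 4⁻¹ ≡ -6 ≡ 19 (mod 25).
Therefore t ≡ 19·11 = 209 ≡ 9 (mod 25).
Then k = 0 + 8·9 = 72.
Verify: 72 = 9·8 + 0 and 72 = 1·50 + 22. ✓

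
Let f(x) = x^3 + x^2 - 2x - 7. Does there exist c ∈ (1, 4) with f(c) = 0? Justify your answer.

f(1) = -7 and f(4) = 65, which have opposite signs.
As a polynomial, f is continuous on every closed interval.
By the Intermediate Value Theorem f must vanish at some point of (1, 4).

Yes, f has a root in the interval.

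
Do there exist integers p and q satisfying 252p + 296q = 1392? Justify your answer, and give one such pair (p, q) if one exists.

p = 2, q = 3

Since gcd(252, 296) = 4 and 1392 = 4·348, Bézout's identity guarantees a solution.
Dividing through by 4 reduces the equation to 63p + 74q = 348.
Dividing repeatedly: 74 = 1·63 + 11, 63 = 5·11 + 8, 11 = 1·8 + 3, 8 = 2·3 + 2, 3 = 1·2 + 1, 2 = 2·1 + 0.
Unwinding: 1 = 3 − 1·2 = 3 − (8 − 2·3) = −8 + 3·3 = −8 + 3·(11 − 1·8) = 3·11 − 4·8 = 3·11 − 4·(63 − 5·11) = −4·63 + 23·11 = −4·63 + 23·(74 − 1·63) = 23·74 − 27·63, i.e. 63·(-27) + 74·23 = 1.
Times 348: 63·(-9396) + 74·8004 = 348, so (-9396, 8004) solves it.
Shifting by a multiple of (74, −63) keeps it a solution: p = -9396 + 127·74 = 2, q = 8004 − 127·63 = 3.
Check: 252·2 + 296·3 = 504 + 888 = 1392. ✓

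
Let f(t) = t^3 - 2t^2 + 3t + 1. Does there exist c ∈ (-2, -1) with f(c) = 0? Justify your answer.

f(-2) = -21 and f(-1) = -5, both negative.
f'(t) = 3t^2 - 4t + 3 has discriminant (-4)² − 4·3·3 = -20 < 0, so f' has no real roots and is positive for every real t.
So f is strictly increasing; between -2 and -1 its values lie between f(-2) = -21 and f(-1) = -5, all negative. Therefore f has no root in (-2, -1).

f has no root in that interval.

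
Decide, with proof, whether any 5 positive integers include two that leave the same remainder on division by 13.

Consider the 5 integers 61, 62, …, 65. They lie in distinct residue classes modulo 13, since 5 ≤ 13.
So no two of them leave the same remainder on division by 13; the claim fails for this set.

No; for instance {61, 62, 63, 64, 65} is a counterexample.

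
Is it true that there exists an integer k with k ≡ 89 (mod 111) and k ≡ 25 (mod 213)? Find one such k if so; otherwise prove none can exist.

No such integer exists.

Both moduli are multiples of 3 = gcd(111, 213), so any solution would satisfy k ≡ 89 and k ≡ 25 modulo 3 simultaneously.
But 89 mod 3 = 2 while 25 mod 3 = 1, a contradiction.
Therefore no such k exists.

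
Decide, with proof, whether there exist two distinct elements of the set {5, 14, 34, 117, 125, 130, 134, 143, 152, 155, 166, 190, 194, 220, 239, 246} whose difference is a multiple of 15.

5 and 125 are such a pair.

Reduce each element mod 15: 5↦5, 14↦14, 34↦4, 117↦12, 125↦5, 130↦10, 134↦14, 143↦8, 152↦2, 155↦5, 166↦1, 190↦10, 194↦14, 220↦10, 239↦14, 246↦6. The residue 5 repeats (at 5 and 125), and 125 − 5 = 120 = 8·15.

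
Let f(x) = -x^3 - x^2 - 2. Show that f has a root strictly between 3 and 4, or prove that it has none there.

No such root exists.

f(3) = -38 and f(4) = -82, both negative, so a sign-change argument is unavailable; we show f keeps this sign on the whole interval.
Substitute x = 3 + u, where 0 < u < 1 on the interval. Expanding, f(3 + u) = -u^3 - 10u^2 - 33u - 38.
All 4 nonzero coefficients of this polynomial in u are negative; hence for u > 0 the value is a sum of negative terms (the constant -38 among them).
So f is strictly negative on (3, 4); no root exists in the interval.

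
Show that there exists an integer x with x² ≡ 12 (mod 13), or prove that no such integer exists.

Take x = 8. Then 8² = 64 = 4·13 + 12, so 8² ≡ 12 (mod 13).

x = 8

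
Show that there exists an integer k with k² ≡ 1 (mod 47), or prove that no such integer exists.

Take k = 1. Then 1² = 1, and since 0 ≤ 1 < 47 this is already reduced: 1² ≡ 1 (mod 47).

k = 1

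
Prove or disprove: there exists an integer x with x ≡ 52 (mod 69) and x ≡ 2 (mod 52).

x = 3226

gcd(69, 52) = 1, so the Chinese Remainder Theorem guarantees exactly one residue class mod 3588 satisfying both.
Write x = 52 + 69t and require 52 + 69t ≡ 2 (mod 52), i.e. 69t ≡ 2 (mod 52).
69 ≡ 17 (mod 52), so this reads 17t ≡ 2 (mod 52). Invert 17 mod 52 by the Euclidean algorithm: 52 = 3·17 + 1, 17 = 17·1 + 0; back-substituting, 1 = 52 − 3·17. Hence 17·(-3) ≡ 1, so 17⁻¹ ≡ -3 ≡ 49 (mod 52).
Therefore t ≡ 49·2 = 98 ≡ 46 (mod 52).
With t = 46: x = 52 + 69·46 = 3226.
Verify: 3226 = 46·69 + 52 and 3226 = 62·52 + 2. ✓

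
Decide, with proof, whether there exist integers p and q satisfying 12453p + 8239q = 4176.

No, no such integers exist.

gcd(12453, 8239) = 7, so every integer of the form 12453p + 8239q is a multiple of 7.
However 4176 leaves remainder 4 on division by 7.
Hence no integers p, q satisfy the equation.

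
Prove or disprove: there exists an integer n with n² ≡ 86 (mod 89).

No, no such integer exists.

89 is prime, so by Euler's criterion 86 is a square mod 89 iff 86^((89−1)/2) = 86^44 ≡ 1 (mod 89).
Repeated squaring mod 89: 86^2 = 7396 ≡ 9; 86^4 ≡ 9² = 81 ≡ 81; 86^8 ≡ 81² = 6561 ≡ 64; 86^16 ≡ 64² = 4096 ≡ 2; 86^32 ≡ 2² = 4 ≡ 4.
Since 44 = 32 + 8 + 4, 86^44 ≡ 4 · 64 · 81; multiplying out mod 89: 4·64 = 256 ≡ 78, then 78·81 = 6318 ≡ 88. Thus 86^44 ≡ 88 ≡ −1 (mod 89).
The value −1 means 86 is a non-residue modulo 89, so n² ≡ 86 (mod 89) is impossible.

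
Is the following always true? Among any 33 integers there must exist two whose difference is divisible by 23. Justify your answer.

Yes.

There are exactly 23 possible remainders on division by 23.
With 33 integers and only 23 classes, the pigeonhole principle forces two of them, say a and b, into the same class.
Their difference a − b is then a multiple of 23.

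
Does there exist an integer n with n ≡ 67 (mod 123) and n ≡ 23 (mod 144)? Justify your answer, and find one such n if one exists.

There is no such integer.

Both moduli are multiples of 3 = gcd(123, 144), so any solution would satisfy n ≡ 67 and n ≡ 23 modulo 3 simultaneously.
These are incompatible: 67 − 23 = 44 is not divisible by 3.
Hence the system has no solution.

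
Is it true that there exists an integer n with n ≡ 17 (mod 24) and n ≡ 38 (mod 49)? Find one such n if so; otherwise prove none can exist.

n = 185

The moduli 24 and 49 are coprime, so by the Chinese Remainder Theorem a unique solution modulo 1176 exists.
Any solution of the first congruence is n = 17 + 24t; substituting into the second, 24t ≡ 38 − 17 ≡ 21 (mod 49).
To invert 24 modulo 49: 49 = 2·24 + 1, 24 = 24·1 + 0, and unwinding, 1 = 49 − 2·24. Thus 24⁻¹ ≡ -2 ≡ 47 (mod 49).
Therefore t ≡ 47·21 = 987 ≡ 7 (mod 49).
With t = 7: n = 17 + 24·7 = 185.
Verify: 185 = 7·24 + 17 and 185 = 3·49 + 38. ✓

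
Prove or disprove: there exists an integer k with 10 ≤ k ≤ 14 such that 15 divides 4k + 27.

For k = 10, 11 the values 67, 71 are not multiples of 15. Try k = 12: 4·12 + 27 = 75 = 5·15, which is divisible by 15.

k = 12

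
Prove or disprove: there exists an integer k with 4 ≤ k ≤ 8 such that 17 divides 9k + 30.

k = 8

Try k = 8: 9·8 + 30 = 102 = 6·17, which is divisible by 17.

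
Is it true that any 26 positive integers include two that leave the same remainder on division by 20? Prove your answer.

Yes.

Each integer lies in one of the 20 residue classes modulo 20.
Placing 26 integers into 20 classes, some class receives at least two — say a and b.
That is, a and b leave the same remainder on division by 20, as claimed.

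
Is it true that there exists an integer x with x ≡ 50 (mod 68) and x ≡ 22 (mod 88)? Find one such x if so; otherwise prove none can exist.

x = 1342

Here gcd(68, 88) = 4, and both 50 and 22 leave remainder 2 mod 4, so the system is consistent.
Put x = 50 + 68t, so we need 68t ≡ 60 (mod 88), equivalently (divide by 4) 17t ≡ 15 (mod 22).
Note 17·13 = 221 ≡ 1 (mod 22) (as 221 − 1 = 10·22), so 17⁻¹ ≡ 13.
Therefore t ≡ 13·15 = 195 ≡ 19 (mod 22).
Then x = 50 + 68·19 = 1342.
Indeed 1342 ≡ 50 (mod 68) and 1342 ≡ 22 (mod 88).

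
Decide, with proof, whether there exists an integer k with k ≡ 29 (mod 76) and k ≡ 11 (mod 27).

The moduli 76 and 27 are coprime, so by the Chinese Remainder Theorem a unique solution modulo 2052 exists.
Any solution of the first congruence is k = 29 + 76t; substituting into the second, 76t ≡ 11 − 29 ≡ 9 (mod 27).
76 ≡ 22 (mod 27), so this reads 22t ≡ 9 (mod 27). Invert 22 mod 27 by the Euclidean algorithm: 27 = 1·22 + 5, 22 = 4·5 + 2, 5 = 2·2 + 1, 2 = 2·1 + 0; back-substituting, 1 = 5 − 2·2 = 5 − 2·(22 − 4·5) = −2·22 + 9·5 = −2·22 + 9·(27 − 1·22) = 9·27 − 11·22. Hence 22·(-11) ≡ 1, so 22⁻¹ ≡ -11 ≡ 16 (mod 27).
Multiplying by 16: t ≡ 16·9 = 144 ≡ 9 (mod 27).
With t = 9: k = 29 + 76·9 = 713.
Indeed 713 ≡ 29 (mod 76) and 713 ≡ 11 (mod 27).

k = 713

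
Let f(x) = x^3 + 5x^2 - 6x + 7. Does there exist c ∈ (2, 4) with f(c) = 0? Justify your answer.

The endpoint values f(2) = 23 and f(4) = 127 are both positive. Claim: f(x) > 0 for every x in (2, 4).
Shift to the endpoint 2: with x = 2 + u (0 < u < 2), one computes f(2 + u) = u^3 + 11u^2 + 26u + 23.
All 4 nonzero coefficients of this polynomial in u are positive; hence for u > 0 the value is a sum of positive terms (the constant 23 among them).
So f is strictly positive on (2, 4); no root exists in the interval.

No such root exists.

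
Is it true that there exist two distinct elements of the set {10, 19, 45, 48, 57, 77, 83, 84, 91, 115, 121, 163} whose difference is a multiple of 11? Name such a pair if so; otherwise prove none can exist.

Reduce each element mod 11: 10↦10, 19↦8, 45↦1, 48↦4, 57↦2, 77↦0, 83↦6, 84↦7, 91↦3, 115↦5, 121↦0, 163↦9. The residue 0 repeats (at 77 and 121), and 121 − 77 = 44 = 4·11.

Yes: 77 and 121.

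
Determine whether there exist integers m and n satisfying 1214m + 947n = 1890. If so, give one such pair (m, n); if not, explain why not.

Since gcd(1214, 947) = 1, every integer is an integer combination of 1214 and 947.
Run the Euclidean algorithm on 1214 and 947: 1214 = 1·947 + 267, 947 = 3·267 + 146, 267 = 1·146 + 121, 146 = 1·121 + 25, 121 = 4·25 + 21, 25 = 1·21 + 4, 21 = 5·4 + 1, 4 = 4·1 + 0.
Working back up the chain: 1 = 21 − 5·4 = 21 − 5·(25 − 1·21) = −5·25 + 6·21 = −5·25 + 6·(121 − 4·25) = 6·121 − 29·25 = 6·121 − 29·(146 − 1·121) = −29·146 + 35·121 = −29·146 + 35·(267 − 1·146) = 35·267 − 64·146 = 35·267 − 64·(947 − 3·267) = −64·947 + 227·267 = −64·947 + 227·(1214 − 1·947) = 227·1214 − 291·947. So 1214·227 + 947·(-291) = 1.
Times 1890: 1214·429030 + 947·(-549990) = 1890, so (429030, -549990) solves it.
Subtracting 453·947 from m and adding 453·1214 to n gives the tidier solution (39, -48).
Check: 1214·39 + 947·(-48) = 47346 − 45456 = 1890. ✓

m = 39, n = -48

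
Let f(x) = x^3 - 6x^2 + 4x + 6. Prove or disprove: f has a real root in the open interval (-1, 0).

Yes, f has a root in the interval.

f(-1) = -5 and f(0) = 6, which have opposite signs.
f is continuous everywhere (it is a polynomial), in particular on [-1, 0].
By the Intermediate Value Theorem, f takes the value 0 somewhere in the open interval.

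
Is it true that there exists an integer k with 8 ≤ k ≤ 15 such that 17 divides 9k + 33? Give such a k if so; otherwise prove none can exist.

No such integer k in that range exists.

At k = 8, 9·8 + 33 = 105 ≡ 3 (mod 17), and each step in k adds 9, giving residues 3, 12, 4, 13, 5, 14, 6, 15 for k = 8, 9, …, 15.
Since 0 is absent from this list, 17 ∤ 9k + 33 for every k with 8 ≤ k ≤ 15.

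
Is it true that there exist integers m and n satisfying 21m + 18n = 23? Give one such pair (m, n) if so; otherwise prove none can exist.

No such integers exist.

Any value of 21m + 18n is a multiple of gcd(21, 18) = 3.
But 23 = 3·7 + 2, so 3 ∤ 23.
Hence no integers m, n satisfy the equation.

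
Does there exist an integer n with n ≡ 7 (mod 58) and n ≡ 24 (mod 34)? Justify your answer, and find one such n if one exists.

gcd(58, 34) = 2. If n ≡ 7 (mod 58) and n ≡ 24 (mod 34), then n ≡ 7 (mod 2) and n ≡ 24 (mod 2).
But 7 mod 2 = 1 while 24 mod 2 = 0, a contradiction.
So no integer satisfies both congruences.

No, no such integer exists.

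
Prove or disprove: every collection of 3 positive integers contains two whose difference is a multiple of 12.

No, the set {12, 13, 14} is a counterexample.

Take the 3 consecutive integers 12, 13, 14: their residues mod 12 are all distinct because 3 ≤ 12.
No two share a residue, so no pair has difference divisible by 12; the claim fails for this set.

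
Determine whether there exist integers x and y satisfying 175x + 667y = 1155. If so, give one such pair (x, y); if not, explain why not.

x = 140, y = -35

175 and 667 are coprime, so 175x + 667y ranges over all of ℤ.
Dividing repeatedly: 667 = 3·175 + 142, 175 = 1·142 + 33, 142 = 4·33 + 10, 33 = 3·10 + 3, 10 = 3·3 + 1, 3 = 3·1 + 0.
Working back up the chain: 1 = 10 − 3·3 = 10 − 3·(33 − 3·10) = −3·33 + 10·10 = −3·33 + 10·(142 − 4·33) = 10·142 − 43·33 = 10·142 − 43·(175 − 1·142) = −43·175 + 53·142 = −43·175 + 53·(667 − 3·175) = 53·667 − 202·175. So 175·(-202) + 667·53 = 1.
Scaling by 1155 gives the particular solution (x, y) = (-233310, 61215).
Shifting by a multiple of (667, −175) keeps it a solution: x = -233310 + 350·667 = 140, y = 61215 − 350·175 = -35.
Check: 175·140 + 667·(-35) = 24500 − 23345 = 1155. ✓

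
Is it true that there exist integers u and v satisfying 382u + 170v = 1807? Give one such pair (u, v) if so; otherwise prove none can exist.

gcd(382, 170) = 2, so every integer of the form 382u + 170v is a multiple of 2.
However 1807 leaves remainder 1 on division by 2.
So the equation is unsolvable over ℤ.

No such integers exist.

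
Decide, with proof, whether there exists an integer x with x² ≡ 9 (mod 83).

Take x = 3. Then 3² = 9, and since 0 ≤ 9 < 83 this is already reduced: 3² ≡ 9 (mod 83).

x = 3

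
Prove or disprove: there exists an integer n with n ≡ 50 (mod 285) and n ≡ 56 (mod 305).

Reduce both congruences modulo 5, which divides 285 and 305: they say n ≡ 50 (mod 5) and n ≡ 56 (mod 5).
These are incompatible: 50 − 56 = -6 is not divisible by 5.
So no integer satisfies both congruences.

No, no such integer exists.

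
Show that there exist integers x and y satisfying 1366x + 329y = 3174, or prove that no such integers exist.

x = 24, y = -90

1366 and 329 are coprime, so 1366x + 329y ranges over all of ℤ.
Euclidean algorithm: 1366 = 4·329 + 50, 329 = 6·50 + 29, 50 = 1·29 + 21, 29 = 1·21 + 8, 21 = 2·8 + 5, 8 = 1·5 + 3, 5 = 1·3 + 2, 3 = 1·2 + 1, 2 = 2·1 + 0.
Unwinding: 1 = 3 − 1·2 = 3 − (5 − 1·3) = −5 + 2·3 = −5 + 2·(8 − 1·5) = 2·8 − 3·5 = 2·8 − 3·(21 − 2·8) = −3·21 + 8·8 = −3·21 + 8·(29 − 1·21) = 8·29 − 11·21 = 8·29 − 11·(50 − 1·29) = −11·50 + 19·29 = −11·50 + 19·(329 − 6·50) = 19·329 − 125·50 = 19·329 − 125·(1366 − 4·329) = −125·1366 + 519·329, i.e. 1366·(-125) + 329·519 = 1.
Multiplying through by 3174: x = (-125)·3174 = -396750, y = 519·3174 = 1647306 is a solution.
The general solution is x = -396750 + 329k, y = 1647306 − 1366k; taking k = 1206 gives the smaller pair x = 24, y = -90.
Check: 1366·24 + 329·(-90) = 32784 − 29610 = 3174. ✓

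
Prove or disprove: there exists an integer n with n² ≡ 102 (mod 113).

Take n = 21. Then 21² = 441 = 3·113 + 102, so 21² ≡ 102 (mod 113).

n = 21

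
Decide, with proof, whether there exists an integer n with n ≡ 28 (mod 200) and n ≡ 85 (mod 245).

Both moduli are multiples of 5 = gcd(200, 245), so any solution would satisfy n ≡ 28 and n ≡ 85 modulo 5 simultaneously.
However 28 ≡ 3 and 85 ≡ 0 (mod 5), and 3 ≠ 0.
So no integer satisfies both congruences.

No, no such integer exists.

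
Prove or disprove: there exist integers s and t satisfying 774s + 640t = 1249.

Any value of 774s + 640t is a multiple of gcd(774, 640) = 2.
But 1249 is not a multiple of 2 (it leaves remainder 1).
So the equation is unsolvable over ℤ.

No such integers exist.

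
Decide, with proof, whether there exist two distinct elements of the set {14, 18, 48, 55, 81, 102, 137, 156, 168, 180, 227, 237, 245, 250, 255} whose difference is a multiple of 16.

There is no such pair.

Two integers differ by a multiple of 16 exactly when they have the same residue mod 16. The residues are 14↦14, 18↦2, 48↦0, 55↦7, 81↦1, 102↦6, 137↦9, 156↦12, 168↦8, 180↦4, 227↦3, 237↦13, 245↦5, 250↦10, 255↦15.
No residue repeats among the 15 elements, so no pair has difference ≡ 0 (mod 16).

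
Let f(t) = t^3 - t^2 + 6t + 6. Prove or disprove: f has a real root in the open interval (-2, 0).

f(-2) = -18 and f(0) = 6, which have opposite signs.
As a polynomial, f is continuous on every closed interval.
By the Intermediate Value Theorem f must vanish at some point of (-2, 0).

Such a root exists.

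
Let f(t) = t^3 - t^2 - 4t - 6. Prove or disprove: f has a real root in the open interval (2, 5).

Such a root exists.

f(2) = -10 and f(5) = 74, which have opposite signs.
f is continuous everywhere (it is a polynomial), in particular on [2, 5].
By the Intermediate Value Theorem f must vanish at some point of (2, 5).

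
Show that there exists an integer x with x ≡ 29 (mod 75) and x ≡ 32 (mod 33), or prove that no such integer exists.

x = 329

Here gcd(75, 33) = 3, and both 29 and 32 leave remainder 2 mod 3, so the system is consistent.
The integers ≡ 29 (mod 75) are 29, 104, 179, 254, 329, …; their remainders mod 33 are 29, 5, 14, 23, 32, so x = 329 is the first that is ≡ 32 (mod 33).
Check: 329 mod 75 = 29, 329 mod 33 = 32. ✓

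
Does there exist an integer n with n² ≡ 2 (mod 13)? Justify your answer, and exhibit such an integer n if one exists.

Squares mod 13 repeat after n = 6 (as (−n)² = n²); for n = 0..6 they are 0, 1, 4, 9, 3, 12, 10.
So the quadratic residues mod 13 are {0, 1, 3, 4, 9, 10, 12}, and 2 is not among them.
Hence no integer n has n² ≡ 2 (mod 13).

No such integer exists.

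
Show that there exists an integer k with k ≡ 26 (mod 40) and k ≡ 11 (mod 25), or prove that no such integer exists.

gcd(40, 25) = 5. A simultaneous solution exists iff 26 ≡ 11 (mod 5); here 26 mod 5 = 1 = 11 mod 5, so it does.
The integers ≡ 26 (mod 40) are 26, 66, 106, 146, 186, …; their remainders mod 25 are 1, 16, 6, 21, 11, so k = 186 is the first that is ≡ 11 (mod 25).
Check: 186 mod 40 = 26, 186 mod 25 = 11. ✓

k = 186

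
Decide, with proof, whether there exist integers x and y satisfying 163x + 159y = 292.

163 and 159 are coprime, so 163x + 159y ranges over all of ℤ.
Run the Euclidean algorithm on 163 and 159: 163 = 1·159 + 4, 159 = 39·4 + 3, 4 = 1·3 + 1, 3 = 3·1 + 0.
Unwinding: 1 = 4 − 1·3 = 4 − (159 − 39·4) = −159 + 40·4 = −159 + 40·(163 − 1·159) = 40·163 − 41·159, i.e. 163·40 + 159·(-41) = 1.
Scaling by 292 gives the particular solution (x, y) = (11680, -11972).
Subtracting 73·159 from x and adding 73·163 to y gives the tidier solution (73, -73).
Indeed 163·73 + 159·(-73) = 11899 − 11607 = 292.

x = 73, y = -73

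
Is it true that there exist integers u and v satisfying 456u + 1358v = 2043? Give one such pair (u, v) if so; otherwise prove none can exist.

Both 456 and 1358 are divisible by gcd(456, 1358) = 2, hence so is any combination 456u + 1358v.
But 2043 = 2·1021 + 1, so 2 ∤ 2043.
Hence no integers u, v satisfy the equation.

No such integers exist.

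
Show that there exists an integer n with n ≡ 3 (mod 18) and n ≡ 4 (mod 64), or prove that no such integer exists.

gcd(18, 64) = 2. If n ≡ 3 (mod 18) and n ≡ 4 (mod 64), then n ≡ 3 (mod 2) and n ≡ 4 (mod 2).
These are incompatible: 3 − 4 = -1 is not divisible by 2.
Therefore no such n exists.

There is no such integer.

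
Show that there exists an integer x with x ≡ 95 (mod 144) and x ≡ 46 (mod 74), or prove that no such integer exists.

Reduce both congruences modulo 2, which divides 144 and 74: they say x ≡ 95 (mod 2) and x ≡ 46 (mod 2).
These are incompatible: 95 − 46 = 49 is not divisible by 2.
So no integer satisfies both congruences.

No, no such integer exists.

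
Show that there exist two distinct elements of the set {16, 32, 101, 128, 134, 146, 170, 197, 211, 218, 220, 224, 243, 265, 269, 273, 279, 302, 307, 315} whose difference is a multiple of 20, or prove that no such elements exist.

No such pair exists.

Two integers differ by a multiple of 20 exactly when they have the same residue mod 20. The residues are 16↦16, 32↦12, 101↦1, 128↦8, 134↦14, 146↦6, 170↦10, 197↦17, 211↦11, 218↦18, 220↦0, 224↦4, 243↦3, 265↦5, 269↦9, 273↦13, 279↦19, 302↦2, 307↦7, 315↦15.
All 20 residues are distinct, so no two elements differ by a multiple of 20.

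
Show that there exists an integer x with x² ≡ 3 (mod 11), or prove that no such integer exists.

x = 5

x = 5 works: 5² = 25, and 25 − 3 = 22 = 2·11.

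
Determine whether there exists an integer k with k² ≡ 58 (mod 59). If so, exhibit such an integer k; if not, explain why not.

59 is prime, so by Euler's criterion 58 is a square mod 59 iff 58^((59−1)/2) = 58^29 ≡ 1 (mod 59).
Squaring successively (mod 59): 58^2 = 3364 ≡ 1; 58^4 ≡ 1² = 1 ≡ 1; 58^8 ≡ 1² = 1 ≡ 1; 58^16 ≡ 1² = 1 ≡ 1.
Since 29 = 16 + 8 + 4 + 1, 58^29 ≡ 1 · 1 · 1 · 58; multiplying out mod 59: 1·1 = 1 ≡ 1, then 1·1 = 1 ≡ 1, then 1·58 = 58 ≡ 58. Thus 58^29 ≡ 58 ≡ −1 (mod 59).
By Euler's criterion 58 is a quadratic non-residue mod 59: no k satisfies k² ≡ 58 (mod 59).

No, no such integer exists.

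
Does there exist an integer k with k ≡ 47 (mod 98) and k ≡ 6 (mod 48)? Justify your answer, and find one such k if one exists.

gcd(98, 48) = 2. If k ≡ 47 (mod 98) and k ≡ 6 (mod 48), then k ≡ 47 (mod 2) and k ≡ 6 (mod 2).
However 47 ≡ 1 and 6 ≡ 0 (mod 2), and 1 ≠ 0.
Therefore no such k exists.

No such integer exists.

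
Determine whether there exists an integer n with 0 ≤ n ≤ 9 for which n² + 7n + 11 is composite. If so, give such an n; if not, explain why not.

At n = 4: 4² + 7·4 + 11 = 55 = 5·11, which is composite.

n = 4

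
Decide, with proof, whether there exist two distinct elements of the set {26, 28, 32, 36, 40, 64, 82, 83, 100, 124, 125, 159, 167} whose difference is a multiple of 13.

Residues mod 13: 26↦0, 28↦2, 32↦6, 36↦10, 40↦1, 64↦12, 82↦4, 83↦5, 100↦9, 124↦7, 125↦8, 159↦3, 167↦11.
No residue repeats among the 13 elements, so no pair has difference ≡ 0 (mod 13).

No such pair exists.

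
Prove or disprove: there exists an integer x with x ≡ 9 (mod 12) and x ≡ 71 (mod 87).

gcd(12, 87) = 3. If x ≡ 9 (mod 12) and x ≡ 71 (mod 87), then x ≡ 9 (mod 3) and x ≡ 71 (mod 3).
These are incompatible: 9 − 71 = -62 is not divisible by 3.
Hence the system has no solution.

No such integer exists.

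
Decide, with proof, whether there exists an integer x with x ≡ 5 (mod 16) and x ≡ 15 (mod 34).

x = 117

The moduli are not coprime: gcd(16, 34) = 2. Compatibility requires 2 ∣ (15 − 5) = 10, which holds, so solutions exist.
Step through x = 5, 5 + 16, 5 + 2·16, …: the values 5, 21, 37, 53, 69, 85, 101, 117 reduce mod 34 to 5, 21, 3, 19, 1, 17, 33, 15. The value 117 hits 15.
Indeed 117 ≡ 5 (mod 16) and 117 ≡ 15 (mod 34).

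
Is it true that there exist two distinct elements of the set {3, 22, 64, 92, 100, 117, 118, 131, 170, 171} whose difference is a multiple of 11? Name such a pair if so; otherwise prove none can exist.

Two integers differ by a multiple of 11 exactly when they have the same residue mod 11. The residues are 3↦3, 22↦0, 64↦9, 92↦4, 100↦1, 117↦7, 118↦8, 131↦10, 170↦5, 171↦6.
No residue repeats among the 10 elements, so no pair has difference ≡ 0 (mod 11).

No, no such pair exists.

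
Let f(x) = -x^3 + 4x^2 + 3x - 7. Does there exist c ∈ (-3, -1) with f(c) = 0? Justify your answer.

f(-3) = 47 and f(-1) = -5, which have opposite signs.
As a polynomial, f is continuous on every closed interval.
By the Intermediate Value Theorem f must vanish at some point of (-3, -1).

Yes, such a c exists.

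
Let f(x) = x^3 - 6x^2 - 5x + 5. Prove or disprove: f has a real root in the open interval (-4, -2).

No.

The endpoint values f(-4) = -135 and f(-2) = -17 are both negative. Claim: f(x) < 0 for every x in (-4, -2).
Substitute x = -2 − u, where 0 < u < 2 on the interval. Expanding, f(-2 − u) = -u^3 - 12u^2 - 31u - 17.
All 4 nonzero coefficients of this polynomial in u are negative; hence for u > 0 the value is a sum of negative terms (the constant -17 among them).
Therefore f(x) < 0 throughout (-4, -2), and f has no zero there.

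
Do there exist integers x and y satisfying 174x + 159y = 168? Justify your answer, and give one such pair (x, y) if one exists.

x = 43, y = -46

gcd(174, 159) = 3, and 3 divides 168, so integer solutions exist.
Dividing through by 3 reduces the equation to 58x + 53y = 56.
Euclidean algorithm: 58 = 1·53 + 5, 53 = 10·5 + 3, 5 = 1·3 + 2, 3 = 1·2 + 1, 2 = 2·1 + 0.
Working back up the chain: 1 = 3 − 1·2 = 3 − (5 − 1·3) = −5 + 2·3 = −5 + 2·(53 − 10·5) = 2·53 − 21·5 = 2·53 − 21·(58 − 1·53) = −21·58 + 23·53. So 58·(-21) + 53·23 = 1.
Multiplying through by 56: x = (-21)·56 = -1176, y = 23·56 = 1288 is a solution.
The general solution is x = -1176 + 53k, y = 1288 − 58k; taking k = 23 gives the smaller pair x = 43, y = -46.
Check: 174·43 + 159·(-46) = 7482 − 7314 = 168. ✓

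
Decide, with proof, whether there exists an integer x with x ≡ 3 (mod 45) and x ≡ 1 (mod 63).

Reduce both congruences modulo 9, which divides 45 and 63: they say x ≡ 3 (mod 9) and x ≡ 1 (mod 9).
But 3 mod 9 = 3 while 1 mod 9 = 1, a contradiction.
Therefore no such x exists.

No such integer exists.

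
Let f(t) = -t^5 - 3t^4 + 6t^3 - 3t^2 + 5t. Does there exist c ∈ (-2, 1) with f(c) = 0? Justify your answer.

Yes, such a c exists.

f(-2) = -86 and f(1) = 4, which have opposite signs.
Since f is a polynomial it is continuous on [-2, 1].
By the Intermediate Value Theorem, f takes the value 0 somewhere in the open interval.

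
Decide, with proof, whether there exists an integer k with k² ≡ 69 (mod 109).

There is no such integer.

Apply Euler's criterion with the prime 109: 69 is a quadratic residue iff 69^54 ≡ 1 (mod 109), and a non-residue iff it is ≡ −1.
Squaring successively (mod 109): 69^2 = 4761 ≡ 74; 69^4 ≡ 74² = 5476 ≡ 26; 69^8 ≡ 26² = 676 ≡ 22; 69^16 ≡ 22² = 484 ≡ 48; 69^32 ≡ 48² = 2304 ≡ 15.
Since 54 = 32 + 16 + 4 + 2, 69^54 ≡ 15 · 48 · 26 · 74; multiplying out mod 109: 15·48 = 720 ≡ 66, then 66·26 = 1716 ≡ 81, then 81·74 = 5994 ≡ 108. Thus 69^54 ≡ 108 ≡ −1 (mod 109).
The value −1 means 69 is a non-residue modulo 109, so k² ≡ 69 (mod 109) is impossible.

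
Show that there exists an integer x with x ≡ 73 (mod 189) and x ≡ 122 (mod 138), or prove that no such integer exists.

gcd(189, 138) = 3. If x ≡ 73 (mod 189) and x ≡ 122 (mod 138), then x ≡ 73 (mod 3) and x ≡ 122 (mod 3).
But 73 mod 3 = 1 while 122 mod 3 = 2, a contradiction.
So no integer satisfies both congruences.

There is no such integer.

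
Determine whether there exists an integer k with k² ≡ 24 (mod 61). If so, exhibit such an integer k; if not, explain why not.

61 is prime, so by Euler's criterion 24 is a square mod 61 iff 24^((61−1)/2) = 24^30 ≡ 1 (mod 61).
Repeated squaring mod 61: 24^2 = 576 ≡ 27; 24^4 ≡ 27² = 729 ≡ 58; 24^8 ≡ 58² = 3364 ≡ 9; 24^16 ≡ 9² = 81 ≡ 20.
Since 30 = 16 + 8 + 4 + 2, 24^30 ≡ 20 · 9 · 58 · 27; multiplying out mod 61: 20·9 = 180 ≡ 58, then 58·58 = 3364 ≡ 9, then 9·27 = 243 ≡ 60. Thus 24^30 ≡ 60 ≡ −1 (mod 61).
The value −1 means 24 is a non-residue modulo 61, so k² ≡ 24 (mod 61) is impossible.

There is no such integer.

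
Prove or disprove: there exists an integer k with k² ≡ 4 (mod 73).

Take k = 2. Then 2² = 4, and since 0 ≤ 4 < 73 this is already reduced: 2² ≡ 4 (mod 73).

k = 2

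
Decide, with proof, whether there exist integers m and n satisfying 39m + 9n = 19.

There are no such integers.

gcd(39, 9) = 3, so every integer of the form 39m + 9n is a multiple of 3.
But 19 is not a multiple of 3 (it leaves remainder 1).
So the equation is unsolvable over ℤ.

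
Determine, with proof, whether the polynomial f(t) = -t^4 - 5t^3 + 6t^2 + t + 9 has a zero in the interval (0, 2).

Yes, f has a root in the interval.

f(0) = 9 and f(2) = -21, which have opposite signs.
f is continuous everywhere (it is a polynomial), in particular on [0, 2].
By the Intermediate Value Theorem f must vanish at some point of (0, 2).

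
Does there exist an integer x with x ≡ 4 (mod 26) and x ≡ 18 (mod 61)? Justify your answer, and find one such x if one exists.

gcd(26, 61) = 1, so the Chinese Remainder Theorem guarantees exactly one residue class mod 1586 satisfying both.
Any solution of the first congruence is x = 4 + 26t; substituting into the second, 26t ≡ 18 − 4 ≡ 14 (mod 61).
To invert 26 modulo 61: 61 = 2·26 + 9, 26 = 2·9 + 8, 9 = 1·8 + 1, 8 = 8·1 + 0, and unwinding, 1 = 9 − 1·8 = 9 − (26 − 2·9) = −26 + 3·9 = −26 + 3·(61 − 2·26) = 3·61 − 7·26. Thus 26⁻¹ ≡ -7 ≡ 54 (mod 61).
Multiplying by 54: t ≡ 54·14 = 756 ≡ 24 (mod 61).
With t = 24: x = 4 + 26·24 = 628.
Indeed 628 ≡ 4 (mod 26) and 628 ≡ 18 (mod 61).

x = 628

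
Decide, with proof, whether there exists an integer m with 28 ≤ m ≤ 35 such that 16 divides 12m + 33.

The values of 12m + 33 for m = 28, 29, …, 35 are 369, 381, 393, 405, 417, 429, 441, 453; reduced mod 16 these are 1, 13, 9, 5, 1, 13, 9, 5.
None is 0, so 16 never divides 12m + 33 on this range.

No, no such integer m in that range exists.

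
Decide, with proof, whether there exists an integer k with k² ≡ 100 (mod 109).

k = 10

Take k = 10. Then 10² = 100, and since 0 ≤ 100 < 109 this is already reduced: 10² ≡ 100 (mod 109).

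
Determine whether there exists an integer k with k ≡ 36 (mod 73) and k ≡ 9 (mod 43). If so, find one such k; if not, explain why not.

k = 912

The moduli 73 and 43 are coprime, so by the Chinese Remainder Theorem a unique solution modulo 3139 exists.
Any solution of the first congruence is k = 36 + 73t; substituting into the second, 73t ≡ 9 − 36 ≡ 16 (mod 43).
73 ≡ 30 (mod 43), so this reads 30t ≡ 16 (mod 43). Invert 30 mod 43 by the Euclidean algorithm: 43 = 1·30 + 13, 30 = 2·13 + 4, 13 = 3·4 + 1, 4 = 4·1 + 0; back-substituting, 1 = 13 − 3·4 = 13 − 3·(30 − 2·13) = −3·30 + 7·13 = −3·30 + 7·(43 − 1·30) = 7·43 − 10·30. Hence 30·(-10) ≡ 1, so 30⁻¹ ≡ -10 ≡ 33 (mod 43).
Multiplying by 33: t ≡ 33·16 = 528 ≡ 12 (mod 43).
With t = 12: k = 36 + 73·12 = 912.
Check: 912 mod 73 = 36, 912 mod 43 = 9. ✓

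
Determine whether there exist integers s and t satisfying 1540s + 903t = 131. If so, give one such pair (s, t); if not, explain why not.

Both 1540 and 903 are divisible by gcd(1540, 903) = 7, hence so is any combination 1540s + 903t.
But 131 is not a multiple of 7 (it leaves remainder 5).
Hence no integers s, t satisfy the equation.

No such integers exist.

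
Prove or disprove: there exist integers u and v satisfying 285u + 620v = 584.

No such integers exist.

gcd(285, 620) = 5, so every integer of the form 285u + 620v is a multiple of 5.
But 584 = 5·116 + 4, so 5 ∤ 584.
Hence no integers u, v satisfy the equation.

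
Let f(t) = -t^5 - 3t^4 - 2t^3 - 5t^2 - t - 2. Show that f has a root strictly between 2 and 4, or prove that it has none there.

No.

f(2) = -120 and f(4) = -2006, both negative, so a sign-change argument is unavailable; we show f keeps this sign on the whole interval.
Substitute t = 2 + u, where 0 < u < 2 on the interval. Expanding, f(2 + u) = -u^5 - 13u^4 - 66u^3 - 169u^2 - 221u - 120.
The nonzero coefficients here are all negative, so for u > 0 every term is negative (or zero), and the constant term -120 is strictly negative.
Therefore f(t) < 0 throughout (2, 4), and f has no zero there.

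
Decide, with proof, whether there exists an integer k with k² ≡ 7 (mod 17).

Since (17 − k)² ≡ k² (mod 17), it suffices to square k = 0, 1, …, 8: the residues are 0, 1, 4, 9, 16, 8, 2, 15, 13.
The set of squares mod 17 is therefore {0, 1, 2, 4, 8, 9, 13, 15, 16}, which does not contain 7.
Therefore k² ≡ 7 (mod 17) has no solution.

There is no such integer.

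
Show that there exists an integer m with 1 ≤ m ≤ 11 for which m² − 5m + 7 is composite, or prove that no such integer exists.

m = 7

At m = 7: 7² − 5·7 + 7 = 21 = 3·7, which is composite.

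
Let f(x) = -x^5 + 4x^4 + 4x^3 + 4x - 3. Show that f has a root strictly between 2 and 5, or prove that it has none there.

f(2) = 69 and f(5) = -108, which have opposite signs.
Since f is a polynomial it is continuous on [2, 5].
By the Intermediate Value Theorem, f takes the value 0 somewhere in the open interval.

Yes, f has a root in the interval.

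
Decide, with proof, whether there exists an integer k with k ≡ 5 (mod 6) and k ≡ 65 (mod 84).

k = 65

Here gcd(6, 84) = 6, and both 5 and 65 leave remainder 5 mod 6, so the system is consistent.
Write k = 5 + 6t. Then 6t ≡ 65 − 5 ≡ 60 (mod 84); dividing through by 6 gives 1t ≡ 10 (mod 14).
So t ≡ 10 (mod 14).
Then k = 5 + 6·10 = 65.
Verify: 65 = 10·6 + 5 and 65 = 0·84 + 65. ✓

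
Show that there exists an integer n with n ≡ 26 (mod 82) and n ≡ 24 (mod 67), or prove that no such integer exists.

The moduli 82 and 67 are coprime, so by the Chinese Remainder Theorem a unique solution modulo 5494 exists.
Any solution of the first congruence is n = 26 + 82t; substituting into the second, 82t ≡ 24 − 26 ≡ 65 (mod 67).
82 ≡ 15 (mod 67), so this reads 15t ≡ 65 (mod 67). To invert 15 modulo 67: 67 = 4·15 + 7, 15 = 2·7 + 1, 7 = 7·1 + 0, and unwinding, 1 = 15 − 2·7 = 15 − 2·(67 − 4·15) = −2·67 + 9·15. Thus 15⁻¹ ≡ 9 (mod 67).
Therefore t ≡ 9·65 = 585 ≡ 49 (mod 67).
Taking t = 49 gives n = 26 + 82·49 = 4044.
Indeed 4044 ≡ 26 (mod 82) and 4044 ≡ 24 (mod 67).

n = 4044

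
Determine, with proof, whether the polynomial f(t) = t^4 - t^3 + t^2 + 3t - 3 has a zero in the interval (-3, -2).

No.

f(-3) = 105 and f(-2) = 19, both positive, so a sign-change argument is unavailable; we show f keeps this sign on the whole interval.
Shift to the endpoint -2: with t = -2 − u (0 < u < 1), one computes f(-2 − u) = u^4 + 9u^3 + 31u^2 + 45u + 19.
All 5 nonzero coefficients of this polynomial in u are positive; hence for u > 0 the value is a sum of positive terms (the constant 19 among them).
So f is strictly positive on (-3, -2); no root exists in the interval.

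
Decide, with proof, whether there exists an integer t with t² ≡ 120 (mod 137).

Take t = 95. Then 95² = 9025 = 65·137 + 120, so 95² ≡ 120 (mod 137).

t = 95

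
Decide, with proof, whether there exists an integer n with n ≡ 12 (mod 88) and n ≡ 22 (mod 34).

n = 804

The moduli are not coprime: gcd(88, 34) = 2. Compatibility requires 2 ∣ (22 − 12) = 10, which holds, so solutions exist.
Write n = 12 + 88t. Then 88t ≡ 22 − 12 ≡ 10 (mod 34); dividing through by 2 gives 44t ≡ 5 (mod 17).
44 ≡ 10 (mod 17), so this reads 10t ≡ 5 (mod 17). Since 10·12 = 120 = 7·17 + 1, the inverse of 10 mod 17 is 12.
Therefore t ≡ 12·5 = 60 ≡ 9 (mod 17).
Then n = 12 + 88·9 = 804.
Indeed 804 ≡ 12 (mod 88) and 804 ≡ 22 (mod 34).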